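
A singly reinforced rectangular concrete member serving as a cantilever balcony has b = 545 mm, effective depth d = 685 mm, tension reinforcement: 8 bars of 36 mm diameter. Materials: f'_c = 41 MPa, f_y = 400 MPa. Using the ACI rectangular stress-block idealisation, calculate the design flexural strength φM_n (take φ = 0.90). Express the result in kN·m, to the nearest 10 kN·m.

A_s = 8 × 1018 = 8144 mm².
T = A_s f_y = 8144 × 400 = 3257600 N = 3257.6 kN.
From C = T: a = T/(0.85 f'_c b) = 3257600/(0.85 × 41 × 545) = 171.51 mm.
M_n = T(d − a/2) = 3257.6 kN × (685 − 85.755) mm = 1952.10 kN·m.
φM_n = 0.90 × 1952.10 = 1756.89 kN·m.

φM_n ≈ 1760 kN·m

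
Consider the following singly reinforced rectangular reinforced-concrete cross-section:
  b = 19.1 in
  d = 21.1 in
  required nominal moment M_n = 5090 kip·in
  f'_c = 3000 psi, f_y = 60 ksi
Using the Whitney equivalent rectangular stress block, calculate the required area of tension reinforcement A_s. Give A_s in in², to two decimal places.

A_s ≈ 4.65 in²

From M_n = 0.85 f'_c a b (d − a/2):
a = d − √(d² − 2M_n/(0.85 f'_c b)) = 21.1 − √(21.1² − 2 × 5090/(0.85 × 3 × 19.1)) = 5.731 in.
A_s = 0.85 f'_c a b / f_y = 0.85 × 3 × 5.731 × 19.1 / 60 = 4.652 in².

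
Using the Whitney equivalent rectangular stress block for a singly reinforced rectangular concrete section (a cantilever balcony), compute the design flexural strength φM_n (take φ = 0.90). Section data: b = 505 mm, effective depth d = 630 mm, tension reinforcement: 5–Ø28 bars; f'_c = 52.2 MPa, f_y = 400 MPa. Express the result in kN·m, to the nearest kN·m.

φM_n ≈ 668 kN·m

A_s = 5 × 616 = 3080 mm².
T = A_s f_y = 3080 × 400 = 1232000 N = 1232 kN.
From C = T: a = T/(0.85 f'_c b) = 1232000/(0.85 × 52.2 × 505) = 54.98 mm.
M_n = T(d − a/2) = 1232 kN × (630 − 27.49) mm = 742.29 kN·m.
φM_n = 0.90 × 742.29 = 668.06 kN·m.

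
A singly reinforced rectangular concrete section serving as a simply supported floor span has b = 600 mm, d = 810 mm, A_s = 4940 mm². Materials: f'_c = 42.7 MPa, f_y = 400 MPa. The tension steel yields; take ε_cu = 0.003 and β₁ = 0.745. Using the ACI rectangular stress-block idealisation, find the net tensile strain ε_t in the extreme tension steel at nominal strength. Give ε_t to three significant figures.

ε_t ≈ 0.0170

a = A_s f_y/(0.85 f'_c b) = 90.74 mm.
β₁ = 0.745, so c = a/β₁ = 90.74/0.745 = 121.80 mm.
From the linear strain diagram with ε_cu = 0.003: ε_t = 0.003 (d − c)/c = 0.003 × (810 − 121.80)/121.80 = 0.0170.
Since ε_t ≥ 0.005, the section is tension-controlled.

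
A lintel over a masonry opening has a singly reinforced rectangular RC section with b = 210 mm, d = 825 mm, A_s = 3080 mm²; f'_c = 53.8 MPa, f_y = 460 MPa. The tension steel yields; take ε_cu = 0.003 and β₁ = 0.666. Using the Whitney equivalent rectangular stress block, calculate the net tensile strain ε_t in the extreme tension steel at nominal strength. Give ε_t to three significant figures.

ε_t ≈ 0.00817

a = A_s f_y/(0.85 f'_c b) = 147.53 mm.
β₁ = 0.666, so c = a/β₁ = 147.53/0.666 = 221.52 mm.
From the linear strain diagram with ε_cu = 0.003: ε_t = 0.003 (d − c)/c = 0.003 × (825 − 221.52)/221.52 = 0.00817.
Since ε_t ≥ 0.005, the section is tension-controlled.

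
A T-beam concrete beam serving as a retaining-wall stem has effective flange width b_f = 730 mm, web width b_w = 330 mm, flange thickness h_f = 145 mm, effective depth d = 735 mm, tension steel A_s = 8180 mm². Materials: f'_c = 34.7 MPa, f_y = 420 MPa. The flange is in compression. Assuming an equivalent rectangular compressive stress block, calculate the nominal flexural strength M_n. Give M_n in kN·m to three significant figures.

Tension: T = A_s f_y = 8180 × 420 = 3435600 N.
Try a within the flange: a = T/(0.85 f'_c b_f) = 3435600/(0.85 × 34.7 × 730) = 159.56 mm.
a = 159.56 > h_f = 145 mm: the block extends into the web. Split into flange-overhang and web parts.
C_f = 0.85 f'_c (b_f − b_w) h_f = 0.85 × 34.7 × (730 − 330) × 145 = 1710710 N.
Remaining web compression depth: a_w = (T − C_f)/(0.85 f'_c b_w) = (3435600 − 1710710)/(0.85 × 34.7 × 330) = 177.21 mm.
M_n = C_f(d − h_f/2) + (T − C_f)(d − a_w/2) = 1710710 × (735 − 72.5) + 1724890 × (735 − 88.605) = 1133.35 + 1114.96 = 2248.31 × 10⁶ N·mm.
M_n = 2248.31 kN·m.

M_n ≈ 2250 kN·m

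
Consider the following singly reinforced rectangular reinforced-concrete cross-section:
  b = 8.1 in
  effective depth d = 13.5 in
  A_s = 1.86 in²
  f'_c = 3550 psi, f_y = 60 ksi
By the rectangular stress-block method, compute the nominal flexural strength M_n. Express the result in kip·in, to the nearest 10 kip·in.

T = A_s f_y = 1.86 × 60 = 111.6 kips.
a = T/(0.85 f'_c b) = 111.6/(0.85 × 3.55 × 8.1) = 4.566 in.
M_n = T(d − a/2) = 111.6 × (13.5 − 2.283) = 1251.8 kip·in.

M_n ≈ 1250 kip·in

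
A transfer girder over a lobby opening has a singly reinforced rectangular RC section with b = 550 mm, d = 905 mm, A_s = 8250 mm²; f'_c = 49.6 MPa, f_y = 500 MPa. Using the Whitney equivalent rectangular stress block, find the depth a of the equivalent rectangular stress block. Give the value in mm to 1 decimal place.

a ≈ 177.9 mm

T = A_s f_y = 8250 × 500 = 4125000 N = 4125 kN.
Setting C = 0.85 f'_c a b equal to T: a = 4125000/(0.85 × 49.6 × 550) = 177.9 mm.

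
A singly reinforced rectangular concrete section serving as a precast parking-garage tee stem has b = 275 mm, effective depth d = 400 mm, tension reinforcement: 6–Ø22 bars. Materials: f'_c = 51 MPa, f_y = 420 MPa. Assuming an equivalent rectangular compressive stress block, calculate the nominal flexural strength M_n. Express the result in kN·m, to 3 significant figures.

A_s = 6 × 380 = 2280 mm².
T = A_s f_y = 2280 × 420 = 957600 N = 957.6 kN.
From C = T: a = T/(0.85 f'_c b) = 957600/(0.85 × 51 × 275) = 80.33 mm.
M_n = T(d − a/2) = 957.6 kN × (400 − 40.165) mm = 344.58 kN·m.

M_n ≈ 345 kN·m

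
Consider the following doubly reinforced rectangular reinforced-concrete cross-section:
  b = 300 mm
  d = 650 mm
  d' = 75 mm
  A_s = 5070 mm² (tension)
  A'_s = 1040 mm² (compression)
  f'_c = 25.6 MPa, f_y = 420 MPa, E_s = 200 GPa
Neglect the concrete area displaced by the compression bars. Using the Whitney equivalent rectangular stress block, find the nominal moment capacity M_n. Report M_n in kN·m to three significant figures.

Assume both tension and compression steel yield.
Net tension couple steel: A_s − A'_s = 4030 mm².
a = (A_s − A'_s) f_y / (0.85 f'_c b) = 1692600/(0.85 × 25.6 × 300) = 259.28 mm.
c = a/β₁ = 259.28/0.85 = 305.04 mm; ε'_s = 0.003(c − d')/c = 0.0023 ≥ f_y/E_s = 0.0021, so compression steel does yield.
M_n = (A_s − A'_s) f_y (d − a/2) + A'_s f_y (d − d') = [1692600 × (650 − 129.64) + 436800 × (650 − 75)] × 10⁻⁶ = 880.76 + 251.16 = 1131.92 kN·m.

M_n ≈ 1130 kN·m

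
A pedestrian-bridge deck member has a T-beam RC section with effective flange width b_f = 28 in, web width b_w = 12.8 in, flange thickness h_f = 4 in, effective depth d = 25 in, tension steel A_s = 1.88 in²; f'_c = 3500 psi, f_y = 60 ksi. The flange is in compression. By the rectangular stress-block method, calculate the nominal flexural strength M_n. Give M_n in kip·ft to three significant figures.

Tension: T = A_s f_y = 1.88 × 60 = 112.8 kips.
Try a within the flange: a = T/(0.85 f'_c b_f) = 112.8/(0.85 × 3.5 × 28) = 1.354 in.
Since a = 1.354 ≤ h_f = 4 in, the stress block lies entirely in the flange; analyse as a rectangular beam of width b_f.
M_n = T(d − a/2) = 112.8 × (25 − 0.677) = 2743.6 kip·in.
M_n = 2743.6/12 = 228.63 kip·ft.

M_n ≈ 229 kip·ft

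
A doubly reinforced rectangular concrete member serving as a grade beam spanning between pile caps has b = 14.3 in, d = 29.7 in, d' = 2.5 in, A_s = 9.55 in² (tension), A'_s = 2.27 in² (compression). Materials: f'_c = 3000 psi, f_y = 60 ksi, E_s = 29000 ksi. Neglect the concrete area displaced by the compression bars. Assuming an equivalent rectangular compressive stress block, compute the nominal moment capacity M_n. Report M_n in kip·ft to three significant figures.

Assume both steels yield.
a = (A_s − A'_s) f_y/(0.85 f'_c b) = (9.55 − 2.27) × 60/(0.85 × 3 × 14.3) = 11.979 in.
c = a/β₁ = 11.979/0.85 = 14.093 in; ε'_s = 0.003(c − d')/c = 0.0025 ≥ ε_y = 0.0021, so the compression steel yields.
M_n = (A_s − A'_s) f_y (d − a/2) + A'_s f_y (d − d') = 436.8 × (29.7 − 5.9895) + 136.2 × (29.7 − 2.5) = 10356.7 + 3704.6 = 14061.3 kip·in = 14061.3/12 = 1171.78 kip·ft.

M_n ≈ 1170 kip·ft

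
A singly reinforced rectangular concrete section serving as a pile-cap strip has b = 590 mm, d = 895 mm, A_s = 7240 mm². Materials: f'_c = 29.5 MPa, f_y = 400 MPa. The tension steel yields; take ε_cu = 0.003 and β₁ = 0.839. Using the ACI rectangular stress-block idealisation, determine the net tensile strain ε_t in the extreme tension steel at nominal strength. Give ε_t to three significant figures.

a = A_s f_y/(0.85 f'_c b) = 195.75 mm.
β₁ = 0.839, so c = a/β₁ = 195.75/0.839 = 233.31 mm.
From the linear strain diagram with ε_cu = 0.003: ε_t = 0.003 (d − c)/c = 0.003 × (895 − 233.31)/233.31 = 0.00851.
Since ε_t ≥ 0.005, the section is tension-controlled.

ε_t ≈ 0.00851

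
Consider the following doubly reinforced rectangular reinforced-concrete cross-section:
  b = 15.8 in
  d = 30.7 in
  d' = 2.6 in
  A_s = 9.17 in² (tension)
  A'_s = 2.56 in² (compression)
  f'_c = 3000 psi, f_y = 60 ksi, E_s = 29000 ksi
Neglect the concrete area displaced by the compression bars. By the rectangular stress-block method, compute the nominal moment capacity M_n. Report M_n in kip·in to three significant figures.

M_n ≈ 14500 kip·in

Assume both steels yield.
a = (A_s − A'_s) f_y/(0.85 f'_c b) = (9.17 − 2.56) × 60/(0.85 × 3 × 15.8) = 9.844 in.
c = a/β₁ = 9.844/0.85 = 11.581 in; ε'_s = 0.003(c − d')/c = 0.0023 ≥ ε_y = 0.0021, so the compression steel yields.
M_n = (A_s − A'_s) f_y (d − a/2) + A'_s f_y (d − d') = 396.6 × (30.7 − 4.922) + 153.6 × (30.7 − 2.6) = 10223.6 + 4316.2 = 14539.8 kip·in.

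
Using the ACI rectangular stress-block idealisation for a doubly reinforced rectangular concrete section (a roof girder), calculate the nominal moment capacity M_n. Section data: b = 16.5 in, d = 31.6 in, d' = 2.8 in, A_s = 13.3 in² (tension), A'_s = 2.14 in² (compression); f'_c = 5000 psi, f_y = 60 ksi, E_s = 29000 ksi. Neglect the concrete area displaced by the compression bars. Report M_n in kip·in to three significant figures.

M_n ≈ 21700 kip·in

Assume both steels yield.
a = (A_s − A'_s) f_y/(0.85 f'_c b) = (13.3 − 2.14) × 60/(0.85 × 5 × 16.5) = 9.549 in.
c = a/β₁ = 9.549/0.8 = 11.936 in; ε'_s = 0.003(c − d')/c = 0.0023 ≥ ε_y = 0.0021, so the compression steel yields.
M_n = (A_s − A'_s) f_y (d − a/2) + A'_s f_y (d − d') = 669.6 × (31.6 − 4.7745) + 128.4 × (31.6 − 2.8) = 17962.4 + 3697.9 = 21660.3 kip·in.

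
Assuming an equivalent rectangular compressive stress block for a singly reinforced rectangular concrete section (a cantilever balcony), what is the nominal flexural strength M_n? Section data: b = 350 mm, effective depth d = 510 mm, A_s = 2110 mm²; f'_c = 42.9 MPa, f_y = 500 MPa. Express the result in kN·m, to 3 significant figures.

M_n ≈ 494 kN·m

T = A_s f_y = 2110 × 500 = 1055000 N = 1055 kN.
From C = T: a = T/(0.85 f'_c b) = 1055000/(0.85 × 42.9 × 350) = 82.66 mm.
M_n = T(d − a/2) = 1055 kN × (510 − 41.33) mm = 494.45 kN·m.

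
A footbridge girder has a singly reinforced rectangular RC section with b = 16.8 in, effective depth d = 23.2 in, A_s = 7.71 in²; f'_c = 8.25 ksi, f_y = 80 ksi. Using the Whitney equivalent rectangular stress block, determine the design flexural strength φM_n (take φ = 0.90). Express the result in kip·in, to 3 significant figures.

φM_n ≈ 11400 kip·in

T = A_s f_y = 7.71 × 80 = 616.8 kips.
a = T/(0.85 f'_c b) = 616.8/(0.85 × 8.25 × 16.8) = 5.236 in.
M_n = T(d − a/2) = 616.8 × (23.2 − 2.618) = 12695.0 kip·in.
φM_n = 0.90 × 12695.0 = 11425.5 kip·in.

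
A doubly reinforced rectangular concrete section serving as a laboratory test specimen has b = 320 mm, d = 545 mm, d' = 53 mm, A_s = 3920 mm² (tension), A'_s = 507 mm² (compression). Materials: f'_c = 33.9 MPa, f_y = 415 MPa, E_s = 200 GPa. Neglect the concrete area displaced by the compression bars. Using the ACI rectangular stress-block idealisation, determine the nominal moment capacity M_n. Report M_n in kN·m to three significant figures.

Assume both tension and compression steel yield.
Net tension couple steel: A_s − A'_s = 3413 mm².
a = (A_s − A'_s) f_y / (0.85 f'_c b) = 1416395/(0.85 × 33.9 × 320) = 153.61 mm.
c = a/β₁ = 153.61/0.808 = 190.11 mm; ε'_s = 0.003(c − d')/c = 0.0022 ≥ f_y/E_s = 0.0021, so compression steel does yield.
M_n = (A_s − A'_s) f_y (d − a/2) + A'_s f_y (d − d') = [1416395 × (545 − 76.805) + 210405 × (545 − 53)] × 10⁻⁶ = 663.15 + 103.52 = 766.67 kN·m.

M_n ≈ 767 kN·m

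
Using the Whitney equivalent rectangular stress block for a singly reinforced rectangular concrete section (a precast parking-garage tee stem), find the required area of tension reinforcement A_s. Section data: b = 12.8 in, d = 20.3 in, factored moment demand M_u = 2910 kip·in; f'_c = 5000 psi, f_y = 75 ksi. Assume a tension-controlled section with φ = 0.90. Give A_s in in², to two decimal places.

M_n = M_u/φ = 2910/0.90 = 3233.33 kip·in.
From M_n = 0.85 f'_c a b (d − a/2):
a = d − √(d² − 2M_n/(0.85 f'_c b)) = 20.3 − √(20.3² − 2 × 3233.33/(0.85 × 5 × 12.8)) = 3.176 in.
A_s = 0.85 f'_c a b / f_y = 0.85 × 5 × 3.176 × 12.8 / 75 = 2.304 in².

A_s ≈ 2.30 in²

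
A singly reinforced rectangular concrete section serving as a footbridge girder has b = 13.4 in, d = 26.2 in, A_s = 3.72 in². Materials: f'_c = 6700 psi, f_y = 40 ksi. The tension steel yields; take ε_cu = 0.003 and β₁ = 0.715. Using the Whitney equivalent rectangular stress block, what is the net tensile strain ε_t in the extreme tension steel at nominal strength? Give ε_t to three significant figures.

a = A_s f_y/(0.85 f'_c b) = 1.950 in.
β₁ = 0.715, so c = a/β₁ = 1.950/0.715 = 2.727 in.
From the linear strain diagram with ε_cu = 0.003: ε_t = 0.003 (d − c)/c = 0.003 × (26.2 − 2.727)/2.727 = 0.0258.
Since ε_t ≥ 0.005, the section is tension-controlled.

ε_t ≈ 0.0258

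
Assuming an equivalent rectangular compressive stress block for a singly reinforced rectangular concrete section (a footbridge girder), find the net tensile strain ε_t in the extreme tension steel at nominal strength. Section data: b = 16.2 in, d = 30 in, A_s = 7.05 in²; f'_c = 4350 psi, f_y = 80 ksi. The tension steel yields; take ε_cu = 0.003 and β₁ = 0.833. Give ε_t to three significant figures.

ε_t ≈ 0.00496

a = A_s f_y/(0.85 f'_c b) = 9.416 in.
β₁ = 0.833, so c = a/β₁ = 9.416/0.833 = 11.304 in.
From the linear strain diagram with ε_cu = 0.003: ε_t = 0.003 (d − c)/c = 0.003 × (30 − 11.304)/11.304 = 0.00496.
ε_t is between 0.004 and 0.005 — transition zone.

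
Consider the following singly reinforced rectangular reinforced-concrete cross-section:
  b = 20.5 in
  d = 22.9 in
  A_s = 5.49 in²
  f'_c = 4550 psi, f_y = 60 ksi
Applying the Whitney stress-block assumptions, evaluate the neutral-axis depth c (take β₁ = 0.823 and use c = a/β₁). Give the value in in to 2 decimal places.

T = A_s f_y = 5.49 × 60 = 329.4 kips.
a = T/(0.85 f'_c b) = 329.4/(0.85 × 4.55 × 20.5) = 4.1547 in.
With β₁ = 0.823, c = a/β₁ = 4.1547/0.823 = 5.05 in.

c ≈ 5.05 in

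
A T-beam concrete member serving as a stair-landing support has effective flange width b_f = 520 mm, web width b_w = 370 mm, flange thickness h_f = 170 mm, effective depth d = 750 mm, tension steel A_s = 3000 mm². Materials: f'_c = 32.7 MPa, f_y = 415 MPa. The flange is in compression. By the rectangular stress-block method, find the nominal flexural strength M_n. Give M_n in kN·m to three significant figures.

M_n ≈ 880 kN·m

Tension: T = A_s f_y = 3000 × 415 = 1245000 N.
Try a within the flange: a = T/(0.85 f'_c b_f) = 1245000/(0.85 × 32.7 × 520) = 86.14 mm.
Since a = 86.14 ≤ h_f = 170 mm, the stress block lies entirely in the flange; analyse as a rectangular beam of width b_f.
M_n = T(d − a/2) = 1245000 × (750 − 43.07) = 880.13 × 10⁶ N·mm.
M_n = 880.13 kN·m.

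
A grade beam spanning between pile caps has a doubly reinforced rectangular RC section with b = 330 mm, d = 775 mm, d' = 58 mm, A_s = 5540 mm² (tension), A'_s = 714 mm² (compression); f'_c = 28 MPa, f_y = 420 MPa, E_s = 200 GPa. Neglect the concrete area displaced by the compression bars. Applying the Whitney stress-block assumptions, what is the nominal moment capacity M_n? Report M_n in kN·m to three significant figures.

Assume both tension and compression steel yield.
Net tension couple steel: A_s − A'_s = 4826 mm².
a = (A_s − A'_s) f_y / (0.85 f'_c b) = 2026920/(0.85 × 28 × 330) = 258.07 mm.
c = a/β₁ = 258.07/0.85 = 303.61 mm; ε'_s = 0.003(c − d')/c = 0.0024 ≥ f_y/E_s = 0.0021, so compression steel does yield.
M_n = (A_s − A'_s) f_y (d − a/2) + A'_s f_y (d − d') = [2026920 × (775 − 129.035) + 299880 × (775 − 58)] × 10⁻⁶ = 1309.32 + 215.01 = 1524.33 kN·m.

M_n ≈ 1520 kN·m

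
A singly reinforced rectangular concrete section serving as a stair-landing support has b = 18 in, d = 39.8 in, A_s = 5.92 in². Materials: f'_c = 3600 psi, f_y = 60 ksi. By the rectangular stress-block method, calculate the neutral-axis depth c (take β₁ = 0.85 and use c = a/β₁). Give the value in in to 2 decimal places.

T = A_s f_y = 5.92 × 60 = 355.2 kips.
a = T/(0.85 f'_c b) = 355.2/(0.85 × 3.6 × 18) = 6.4488 in.
With β₁ = 0.85, c = a/β₁ = 6.4488/0.85 = 7.59 in.

c ≈ 7.59 in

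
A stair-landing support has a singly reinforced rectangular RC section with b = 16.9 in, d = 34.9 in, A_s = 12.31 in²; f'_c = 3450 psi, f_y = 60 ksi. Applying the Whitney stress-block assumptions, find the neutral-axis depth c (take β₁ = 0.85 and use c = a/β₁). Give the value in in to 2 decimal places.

T = A_s f_y = 12.31 × 60 = 738.6 kips.
a = T/(0.85 f'_c b) = 738.6/(0.85 × 3.45 × 16.9) = 14.9034 in.
With β₁ = 0.85, c = a/β₁ = 14.9034/0.85 = 17.53 in.

c ≈ 17.53 in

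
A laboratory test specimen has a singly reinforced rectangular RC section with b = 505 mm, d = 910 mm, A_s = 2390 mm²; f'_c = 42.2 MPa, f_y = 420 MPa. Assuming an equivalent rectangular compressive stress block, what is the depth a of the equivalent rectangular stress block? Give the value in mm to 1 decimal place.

T = A_s f_y = 2390 × 420 = 1003800 N = 1003.8 kN.
Setting C = 0.85 f'_c a b equal to T: a = 1003800/(0.85 × 42.2 × 505) = 55.4 mm.

a ≈ 55.4 mm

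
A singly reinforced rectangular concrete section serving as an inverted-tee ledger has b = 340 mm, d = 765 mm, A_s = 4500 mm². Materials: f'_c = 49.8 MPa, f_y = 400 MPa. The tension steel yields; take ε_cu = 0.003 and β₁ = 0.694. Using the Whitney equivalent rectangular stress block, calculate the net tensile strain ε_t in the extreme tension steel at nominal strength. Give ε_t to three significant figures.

a = A_s f_y/(0.85 f'_c b) = 125.07 mm.
β₁ = 0.694, so c = a/β₁ = 125.07/0.694 = 180.22 mm.
From the linear strain diagram with ε_cu = 0.003: ε_t = 0.003 (d − c)/c = 0.003 × (765 − 180.22)/180.22 = 0.00973.
Since ε_t ≥ 0.005, the section is tension-controlled.

ε_t ≈ 0.00973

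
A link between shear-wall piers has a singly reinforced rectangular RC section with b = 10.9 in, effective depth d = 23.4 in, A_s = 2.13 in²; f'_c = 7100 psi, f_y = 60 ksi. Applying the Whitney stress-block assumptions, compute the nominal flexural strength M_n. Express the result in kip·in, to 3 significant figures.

T = A_s f_y = 2.13 × 60 = 127.8 kips.
a = T/(0.85 f'_c b) = 127.8/(0.85 × 7.1 × 10.9) = 1.943 in.
M_n = T(d − a/2) = 127.8 × (23.4 − 0.9715) = 2866.4 kip·in.

M_n ≈ 2870 kip·in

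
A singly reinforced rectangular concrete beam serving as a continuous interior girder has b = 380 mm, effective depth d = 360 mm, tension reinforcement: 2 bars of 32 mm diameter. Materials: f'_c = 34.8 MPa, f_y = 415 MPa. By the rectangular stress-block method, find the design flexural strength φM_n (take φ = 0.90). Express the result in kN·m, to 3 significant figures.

A_s = 2 × 804 = 1608 mm².
T = A_s f_y = 1608 × 415 = 667320 N = 667.32 kN.
From C = T: a = T/(0.85 f'_c b) = 667320/(0.85 × 34.8 × 380) = 59.37 mm.
M_n = T(d − a/2) = 667.32 kN × (360 − 29.685) mm = 220.43 kN·m.
φM_n = 0.90 × 220.43 = 198.39 kN·m.

φM_n ≈ 198 kN·m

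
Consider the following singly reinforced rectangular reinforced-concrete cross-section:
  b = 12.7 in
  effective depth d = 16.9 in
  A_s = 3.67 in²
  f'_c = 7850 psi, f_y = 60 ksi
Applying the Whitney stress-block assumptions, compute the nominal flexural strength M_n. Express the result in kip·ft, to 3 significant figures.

T = A_s f_y = 3.67 × 60 = 220.2 kips.
a = T/(0.85 f'_c b) = 220.2/(0.85 × 7.85 × 12.7) = 2.599 in.
M_n = T(d − a/2) = 220.2 × (16.9 − 1.2995) = 3435.2 kip·in = 3435.2/12 = 286.27 kip·ft.

M_n ≈ 286 kip·ft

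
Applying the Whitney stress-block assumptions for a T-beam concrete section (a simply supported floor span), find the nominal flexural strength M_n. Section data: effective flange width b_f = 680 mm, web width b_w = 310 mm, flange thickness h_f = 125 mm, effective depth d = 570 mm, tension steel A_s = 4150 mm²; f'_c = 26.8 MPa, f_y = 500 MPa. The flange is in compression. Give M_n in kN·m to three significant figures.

M_n ≈ 1040 kN·m

Tension: T = A_s f_y = 4150 × 500 = 2075000 N.
Try a within the flange: a = T/(0.85 f'_c b_f) = 2075000/(0.85 × 26.8 × 680) = 133.95 mm.
a = 133.95 > h_f = 125 mm: the block extends into the web. Split into flange-overhang and web parts.
C_f = 0.85 f'_c (b_f − b_w) h_f = 0.85 × 26.8 × (680 − 310) × 125 = 1053575 N.
Remaining web compression depth: a_w = (T − C_f)/(0.85 f'_c b_w) = (2075000 − 1053575)/(0.85 × 26.8 × 310) = 144.64 mm.
M_n = C_f(d − h_f/2) + (T − C_f)(d − a_w/2) = 1053575 × (570 − 62.5) + 1021425 × (570 − 72.32) = 534.69 + 508.34 = 1043.03 × 10⁶ N·mm.
M_n = 1043.03 kN·m.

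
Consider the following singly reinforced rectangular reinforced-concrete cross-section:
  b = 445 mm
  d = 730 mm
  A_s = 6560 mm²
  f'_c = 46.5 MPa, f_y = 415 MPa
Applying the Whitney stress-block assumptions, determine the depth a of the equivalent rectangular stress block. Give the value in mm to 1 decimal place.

T = A_s f_y = 6560 × 415 = 2722400 N = 2722.4 kN.
Setting C = 0.85 f'_c a b equal to T: a = 2722400/(0.85 × 46.5 × 445) = 154.8 mm.

a ≈ 154.8 mm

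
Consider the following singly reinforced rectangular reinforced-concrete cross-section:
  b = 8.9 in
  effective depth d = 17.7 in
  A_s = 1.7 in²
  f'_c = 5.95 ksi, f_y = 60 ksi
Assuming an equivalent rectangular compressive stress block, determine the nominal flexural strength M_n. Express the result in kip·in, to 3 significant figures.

T = A_s f_y = 1.7 × 60 = 102 kips.
a = T/(0.85 f'_c b) = 102/(0.85 × 5.95 × 8.9) = 2.266 in.
M_n = T(d − a/2) = 102 × (17.7 − 1.133) = 1689.8 kip·in.

M_n ≈ 1690 kip·in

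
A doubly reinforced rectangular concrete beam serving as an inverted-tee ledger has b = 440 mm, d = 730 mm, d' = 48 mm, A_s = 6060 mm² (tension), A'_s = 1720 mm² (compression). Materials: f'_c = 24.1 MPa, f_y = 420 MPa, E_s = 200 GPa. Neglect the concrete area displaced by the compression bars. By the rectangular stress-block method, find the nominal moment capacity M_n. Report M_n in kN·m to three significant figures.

Assume both tension and compression steel yield.
Net tension couple steel: A_s − A'_s = 4340 mm².
a = (A_s − A'_s) f_y / (0.85 f'_c b) = 1822800/(0.85 × 24.1 × 440) = 202.23 mm.
c = a/β₁ = 202.23/0.85 = 237.92 mm; ε'_s = 0.003(c − d')/c = 0.0024 ≥ f_y/E_s = 0.0021, so compression steel does yield.
M_n = (A_s − A'_s) f_y (d − a/2) + A'_s f_y (d − d') = [1822800 × (730 − 101.115) + 722400 × (730 − 48)] × 10⁻⁶ = 1146.33 + 492.68 = 1639.01 kN·m.

M_n ≈ 1640 kN·m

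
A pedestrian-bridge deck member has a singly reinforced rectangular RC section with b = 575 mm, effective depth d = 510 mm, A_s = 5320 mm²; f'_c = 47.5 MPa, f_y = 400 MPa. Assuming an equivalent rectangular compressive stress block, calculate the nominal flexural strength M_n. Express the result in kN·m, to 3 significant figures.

T = A_s f_y = 5320 × 400 = 2128000 N = 2128 kN.
From C = T: a = T/(0.85 f'_c b) = 2128000/(0.85 × 47.5 × 575) = 91.66 mm.
M_n = T(d − a/2) = 2128 kN × (510 − 45.83) mm = 987.75 kN·m.

M_n ≈ 988 kN·m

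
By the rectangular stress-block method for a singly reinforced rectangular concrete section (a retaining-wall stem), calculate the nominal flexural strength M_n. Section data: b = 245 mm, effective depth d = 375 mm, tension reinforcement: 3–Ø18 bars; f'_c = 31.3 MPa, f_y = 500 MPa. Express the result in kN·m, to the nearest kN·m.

M_n ≈ 132 kN·m

A_s = 3 × 254 = 762 mm².
T = A_s f_y = 762 × 500 = 381000 N = 381 kN.
From C = T: a = T/(0.85 f'_c b) = 381000/(0.85 × 31.3 × 245) = 58.45 mm.
M_n = T(d − a/2) = 381 kN × (375 − 29.225) mm = 131.74 kN·m.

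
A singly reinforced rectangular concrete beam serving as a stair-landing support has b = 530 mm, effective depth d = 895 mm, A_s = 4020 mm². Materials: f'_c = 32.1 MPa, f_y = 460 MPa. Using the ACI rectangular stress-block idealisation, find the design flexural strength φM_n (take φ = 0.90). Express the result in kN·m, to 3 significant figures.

φM_n ≈ 1380 kN·m

T = A_s f_y = 4020 × 460 = 1849200 N = 1849.2 kN.
From C = T: a = T/(0.85 f'_c b) = 1849200/(0.85 × 32.1 × 530) = 127.87 mm.
M_n = T(d − a/2) = 1849.2 kN × (895 − 63.935) mm = 1536.81 kN·m.
φM_n = 0.90 × 1536.81 = 1383.13 kN·m.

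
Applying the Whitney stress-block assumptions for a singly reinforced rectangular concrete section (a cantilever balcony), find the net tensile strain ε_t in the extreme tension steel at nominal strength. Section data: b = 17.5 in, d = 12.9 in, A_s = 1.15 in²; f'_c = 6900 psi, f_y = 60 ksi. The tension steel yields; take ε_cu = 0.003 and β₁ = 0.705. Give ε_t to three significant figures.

a = A_s f_y/(0.85 f'_c b) = 0.672 in.
β₁ = 0.705, so c = a/β₁ = 0.672/0.705 = 0.953 in.
From the linear strain diagram with ε_cu = 0.003: ε_t = 0.003 (d − c)/c = 0.003 × (12.9 − 0.953)/0.953 = 0.0376.
Since ε_t ≥ 0.005, the section is tension-controlled.

ε_t ≈ 0.0376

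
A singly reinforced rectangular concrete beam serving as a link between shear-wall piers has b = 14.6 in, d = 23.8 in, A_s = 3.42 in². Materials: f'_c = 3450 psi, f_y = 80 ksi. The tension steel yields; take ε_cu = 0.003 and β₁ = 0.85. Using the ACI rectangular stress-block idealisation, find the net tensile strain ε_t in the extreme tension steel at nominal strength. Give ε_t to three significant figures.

ε_t ≈ 0.00650

a = A_s f_y/(0.85 f'_c b) = 6.390 in.
β₁ = 0.85, so c = a/β₁ = 6.390/0.85 = 7.518 in.
From the linear strain diagram with ε_cu = 0.003: ε_t = 0.003 (d − c)/c = 0.003 × (23.8 − 7.518)/7.518 = 0.00650.
Since ε_t ≥ 0.005, the section is tension-controlled.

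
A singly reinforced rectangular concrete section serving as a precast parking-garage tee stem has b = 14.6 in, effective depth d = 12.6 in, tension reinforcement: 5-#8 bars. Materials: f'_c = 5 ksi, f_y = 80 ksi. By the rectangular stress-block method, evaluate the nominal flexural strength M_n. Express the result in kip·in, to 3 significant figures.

M_n ≈ 3180 kip·in

A_s = 5 × 0.79 = 3.95 in².
T = A_s f_y = 3.95 × 80 = 316 kips.
a = T/(0.85 f'_c b) = 316/(0.85 × 5 × 14.6) = 5.093 in.
M_n = T(d − a/2) = 316 × (12.6 − 2.5465) = 3176.9 kip·in.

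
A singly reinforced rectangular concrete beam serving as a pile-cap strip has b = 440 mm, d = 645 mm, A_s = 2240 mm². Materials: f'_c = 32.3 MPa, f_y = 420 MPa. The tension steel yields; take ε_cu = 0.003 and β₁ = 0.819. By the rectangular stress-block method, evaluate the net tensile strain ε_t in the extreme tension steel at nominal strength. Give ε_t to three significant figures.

a = A_s f_y/(0.85 f'_c b) = 77.88 mm.
β₁ = 0.819, so c = a/β₁ = 77.88/0.819 = 95.09 mm.
From the linear strain diagram with ε_cu = 0.003: ε_t = 0.003 (d − c)/c = 0.003 × (645 − 95.09)/95.09 = 0.0173.
Since ε_t ≥ 0.005, the section is tension-controlled.

ε_t ≈ 0.0173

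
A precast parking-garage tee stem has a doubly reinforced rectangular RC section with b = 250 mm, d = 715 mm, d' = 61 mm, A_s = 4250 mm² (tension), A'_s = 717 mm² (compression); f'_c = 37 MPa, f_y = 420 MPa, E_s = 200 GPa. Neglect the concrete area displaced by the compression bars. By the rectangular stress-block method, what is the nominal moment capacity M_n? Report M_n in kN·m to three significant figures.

Assume both tension and compression steel yield.
Net tension couple steel: A_s − A'_s = 3533 mm².
a = (A_s − A'_s) f_y / (0.85 f'_c b) = 1483860/(0.85 × 37 × 250) = 188.73 mm.
c = a/β₁ = 188.73/0.786 = 240.11 mm; ε'_s = 0.003(c − d')/c = 0.0022 ≥ f_y/E_s = 0.0021, so compression steel does yield.
M_n = (A_s − A'_s) f_y (d − a/2) + A'_s f_y (d − d') = [1483860 × (715 − 94.365) + 301140 × (715 − 61)] × 10⁻⁶ = 920.94 + 196.95 = 1117.89 kN·m.

M_n ≈ 1120 kN·m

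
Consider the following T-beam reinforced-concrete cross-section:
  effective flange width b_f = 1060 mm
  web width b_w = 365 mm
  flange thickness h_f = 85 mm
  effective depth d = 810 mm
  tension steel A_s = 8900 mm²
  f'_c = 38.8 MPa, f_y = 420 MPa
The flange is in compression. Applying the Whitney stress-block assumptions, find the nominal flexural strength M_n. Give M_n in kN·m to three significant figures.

Tension: T = A_s f_y = 8900 × 420 = 3738000 N.
Try a within the flange: a = T/(0.85 f'_c b_f) = 3738000/(0.85 × 38.8 × 1060) = 106.93 mm.
a = 106.93 > h_f = 85 mm: the block extends into the web. Split into flange-overhang and web parts.
C_f = 0.85 f'_c (b_f − b_w) h_f = 0.85 × 38.8 × (1060 − 365) × 85 = 1948294 N.
Remaining web compression depth: a_w = (T − C_f)/(0.85 f'_c b_w) = (3738000 − 1948294)/(0.85 × 38.8 × 365) = 148.68 mm.
M_n = C_f(d − h_f/2) + (T − C_f)(d − a_w/2) = 1948294 × (810 − 42.5) + 1789706 × (810 − 74.34) = 1495.32 + 1316.62 = 2811.94 × 10⁶ N·mm.
M_n = 2811.94 kN·m.

M_n ≈ 2810 kN·m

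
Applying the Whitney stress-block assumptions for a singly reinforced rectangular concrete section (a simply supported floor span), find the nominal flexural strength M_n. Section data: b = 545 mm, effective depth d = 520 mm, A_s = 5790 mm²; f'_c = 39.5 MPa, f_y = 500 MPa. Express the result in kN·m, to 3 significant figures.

M_n ≈ 1280 kN·m

T = A_s f_y = 5790 × 500 = 2895000 N = 2895 kN.
From C = T: a = T/(0.85 f'_c b) = 2895000/(0.85 × 39.5 × 545) = 158.21 mm.
M_n = T(d − a/2) = 2895 kN × (520 − 79.105) mm = 1276.39 kN·m.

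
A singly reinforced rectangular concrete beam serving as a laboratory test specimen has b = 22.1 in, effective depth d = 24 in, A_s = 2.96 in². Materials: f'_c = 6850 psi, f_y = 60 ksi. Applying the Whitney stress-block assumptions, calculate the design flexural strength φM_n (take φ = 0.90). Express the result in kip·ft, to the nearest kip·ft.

T = A_s f_y = 2.96 × 60 = 177.6 kips.
a = T/(0.85 f'_c b) = 177.6/(0.85 × 6.85 × 22.1) = 1.380 in.
M_n = T(d − a/2) = 177.6 × (24 − 0.69) = 4139.9 kip·in = 4139.9/12 = 344.99 kip·ft.
φM_n = 0.90 × 344.99 = 310.49 kip·ft.

φM_n ≈ 310 kip·ft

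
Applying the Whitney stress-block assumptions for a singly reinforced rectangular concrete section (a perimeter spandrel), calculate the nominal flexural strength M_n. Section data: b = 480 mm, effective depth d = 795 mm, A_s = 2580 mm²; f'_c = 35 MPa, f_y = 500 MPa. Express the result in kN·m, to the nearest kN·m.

T = A_s f_y = 2580 × 500 = 1290000 N = 1290 kN.
From C = T: a = T/(0.85 f'_c b) = 1290000/(0.85 × 35 × 480) = 90.34 mm.
M_n = T(d − a/2) = 1290 kN × (795 − 45.17) mm = 967.28 kN·m.

M_n ≈ 967 kN·m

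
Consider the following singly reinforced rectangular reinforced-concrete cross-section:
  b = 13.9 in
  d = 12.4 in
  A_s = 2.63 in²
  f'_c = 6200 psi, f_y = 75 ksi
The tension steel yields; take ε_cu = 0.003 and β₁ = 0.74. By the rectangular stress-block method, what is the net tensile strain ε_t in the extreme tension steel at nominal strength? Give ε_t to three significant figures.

ε_t ≈ 0.00722

a = A_s f_y/(0.85 f'_c b) = 2.693 in.
β₁ = 0.74, so c = a/β₁ = 2.693/0.74 = 3.639 in.
From the linear strain diagram with ε_cu = 0.003: ε_t = 0.003 (d − c)/c = 0.003 × (12.4 − 3.639)/3.639 = 0.00722.
Since ε_t ≥ 0.005, the section is tension-controlled.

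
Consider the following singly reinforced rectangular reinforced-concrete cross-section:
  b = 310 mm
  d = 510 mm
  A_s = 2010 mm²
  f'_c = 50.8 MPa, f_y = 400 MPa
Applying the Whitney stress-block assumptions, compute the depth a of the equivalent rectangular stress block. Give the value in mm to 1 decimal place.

a ≈ 60.1 mm

T = A_s f_y = 2010 × 400 = 804000 N = 804 kN.
Setting C = 0.85 f'_c a b equal to T: a = 804000/(0.85 × 50.8 × 310) = 60.1 mm.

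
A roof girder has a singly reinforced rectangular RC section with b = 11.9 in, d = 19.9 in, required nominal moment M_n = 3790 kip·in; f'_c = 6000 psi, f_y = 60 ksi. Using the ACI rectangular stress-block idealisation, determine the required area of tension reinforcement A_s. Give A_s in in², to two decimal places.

From M_n = 0.85 f'_c a b (d − a/2):
a = d − √(d² − 2M_n/(0.85 f'_c b)) = 19.9 − √(19.9² − 2 × 3790/(0.85 × 6 × 11.9)) = 3.434 in.
A_s = 0.85 f'_c a b / f_y = 0.85 × 6 × 3.434 × 11.9 / 60 = 3.473 in².

A_s ≈ 3.47 in²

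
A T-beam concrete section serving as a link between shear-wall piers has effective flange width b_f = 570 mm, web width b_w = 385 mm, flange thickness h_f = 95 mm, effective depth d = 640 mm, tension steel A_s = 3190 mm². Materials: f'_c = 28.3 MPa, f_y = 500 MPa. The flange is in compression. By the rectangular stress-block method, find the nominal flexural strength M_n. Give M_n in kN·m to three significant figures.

Tension: T = A_s f_y = 3190 × 500 = 1595000 N.
Try a within the flange: a = T/(0.85 f'_c b_f) = 1595000/(0.85 × 28.3 × 570) = 116.33 mm.
a = 116.33 > h_f = 95 mm: the block extends into the web. Split into flange-overhang and web parts.
C_f = 0.85 f'_c (b_f − b_w) h_f = 0.85 × 28.3 × (570 − 385) × 95 = 422767 N.
Remaining web compression depth: a_w = (T − C_f)/(0.85 f'_c b_w) = (1595000 − 422767)/(0.85 × 28.3 × 385) = 126.57 mm.
M_n = C_f(d − h_f/2) + (T − C_f)(d − a_w/2) = 422767 × (640 − 47.5) + 1172233 × (640 − 63.285) = 250.49 + 676.04 = 926.53 × 10⁶ N·mm.
M_n = 926.53 kN·m.

M_n ≈ 927 kN·m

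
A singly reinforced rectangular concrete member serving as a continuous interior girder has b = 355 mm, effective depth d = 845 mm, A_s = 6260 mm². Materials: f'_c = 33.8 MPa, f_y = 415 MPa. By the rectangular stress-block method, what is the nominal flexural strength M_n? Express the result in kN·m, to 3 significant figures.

M_n ≈ 1860 kN·m

T = A_s f_y = 6260 × 415 = 2597900 N = 2597.9 kN.
From C = T: a = T/(0.85 f'_c b) = 2597900/(0.85 × 33.8 × 355) = 254.72 mm.
M_n = T(d − a/2) = 2597.9 kN × (845 − 127.36) mm = 1864.36 kN·m.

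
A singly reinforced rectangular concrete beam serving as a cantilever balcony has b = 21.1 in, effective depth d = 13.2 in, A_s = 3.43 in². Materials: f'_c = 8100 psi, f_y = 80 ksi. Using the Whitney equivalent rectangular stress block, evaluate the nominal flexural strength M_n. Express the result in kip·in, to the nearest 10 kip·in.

M_n ≈ 3360 kip·in

T = A_s f_y = 3.43 × 80 = 274.4 kips.
a = T/(0.85 f'_c b) = 274.4/(0.85 × 8.1 × 21.1) = 1.889 in.
M_n = T(d − a/2) = 274.4 × (13.2 − 0.9445) = 3362.9 kip·in.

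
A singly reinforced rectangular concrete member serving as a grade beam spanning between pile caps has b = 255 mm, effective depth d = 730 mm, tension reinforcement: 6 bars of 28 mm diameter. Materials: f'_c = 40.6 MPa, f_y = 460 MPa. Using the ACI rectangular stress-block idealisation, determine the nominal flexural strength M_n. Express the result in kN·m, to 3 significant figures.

A_s = 6 × 616 = 3696 mm².
T = A_s f_y = 3696 × 460 = 1700160 N = 1700.16 kN.
From C = T: a = T/(0.85 f'_c b) = 1700160/(0.85 × 40.6 × 255) = 193.20 mm.
M_n = T(d − a/2) = 1700.16 kN × (730 − 96.6) mm = 1076.88 kN·m.

M_n ≈ 1080 kN·m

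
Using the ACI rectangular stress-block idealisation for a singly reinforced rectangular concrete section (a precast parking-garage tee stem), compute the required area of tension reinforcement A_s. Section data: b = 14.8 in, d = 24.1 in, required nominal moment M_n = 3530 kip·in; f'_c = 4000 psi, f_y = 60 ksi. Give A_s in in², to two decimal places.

From M_n = 0.85 f'_c a b (d − a/2):
a = d − √(d² − 2M_n/(0.85 f'_c b)) = 24.1 − √(24.1² − 2 × 3530/(0.85 × 4 × 14.8)) = 3.112 in.
A_s = 0.85 f'_c a b / f_y = 0.85 × 4 × 3.112 × 14.8 / 60 = 2.610 in².

A_s ≈ 2.61 in²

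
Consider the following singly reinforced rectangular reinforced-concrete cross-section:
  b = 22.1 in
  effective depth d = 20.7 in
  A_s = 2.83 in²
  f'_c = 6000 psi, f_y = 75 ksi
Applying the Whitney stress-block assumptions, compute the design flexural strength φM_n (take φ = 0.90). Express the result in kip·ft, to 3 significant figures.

T = A_s f_y = 2.83 × 75 = 212.25 kips.
a = T/(0.85 f'_c b) = 212.25/(0.85 × 6 × 22.1) = 1.883 in.
M_n = T(d − a/2) = 212.25 × (20.7 − 0.9415) = 4193.7 kip·in = 4193.7/12 = 349.48 kip·ft.
φM_n = 0.90 × 349.48 = 314.53 kip·ft.

φM_n ≈ 315 kip·ft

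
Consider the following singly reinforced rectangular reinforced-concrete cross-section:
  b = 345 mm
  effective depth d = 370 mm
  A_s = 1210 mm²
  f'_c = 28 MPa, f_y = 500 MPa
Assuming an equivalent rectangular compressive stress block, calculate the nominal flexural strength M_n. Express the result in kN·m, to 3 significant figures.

T = A_s f_y = 1210 × 500 = 605000 N = 605 kN.
From C = T: a = T/(0.85 f'_c b) = 605000/(0.85 × 28 × 345) = 73.68 mm.
M_n = T(d − a/2) = 605 kN × (370 − 36.84) mm = 201.56 kN·m.

M_n ≈ 202 kN·m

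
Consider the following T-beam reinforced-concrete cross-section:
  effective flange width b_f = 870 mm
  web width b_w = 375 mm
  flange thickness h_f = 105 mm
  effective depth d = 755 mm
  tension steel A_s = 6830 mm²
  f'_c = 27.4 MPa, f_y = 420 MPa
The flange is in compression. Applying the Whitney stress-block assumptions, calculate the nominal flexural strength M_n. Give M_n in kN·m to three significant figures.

M_n ≈ 1940 kN·m

Tension: T = A_s f_y = 6830 × 420 = 2868600 N.
Try a within the flange: a = T/(0.85 f'_c b_f) = 2868600/(0.85 × 27.4 × 870) = 141.57 mm.
a = 141.57 > h_f = 105 mm: the block extends into the web. Split into flange-overhang and web parts.
C_f = 0.85 f'_c (b_f − b_w) h_f = 0.85 × 27.4 × (870 − 375) × 105 = 1210498 N.
Remaining web compression depth: a_w = (T − C_f)/(0.85 f'_c b_w) = (2868600 − 1210498)/(0.85 × 27.4 × 375) = 189.85 mm.
M_n = C_f(d − h_f/2) + (T − C_f)(d − a_w/2) = 1210498 × (755 − 52.5) + 1658102 × (755 − 94.925) = 850.37 + 1094.47 = 1944.84 × 10⁶ N·mm.
M_n = 1944.84 kN·m.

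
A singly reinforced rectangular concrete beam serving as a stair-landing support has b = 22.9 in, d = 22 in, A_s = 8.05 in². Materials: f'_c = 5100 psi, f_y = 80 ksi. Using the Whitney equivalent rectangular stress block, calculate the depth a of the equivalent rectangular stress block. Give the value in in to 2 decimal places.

a ≈ 6.49 in

T = A_s f_y = 8.05 × 80 = 644 kips.
a = T/(0.85 f'_c b) = 644/(0.85 × 5.1 × 22.9) = 6.49 in.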